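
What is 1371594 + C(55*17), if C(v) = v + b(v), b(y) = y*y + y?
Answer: 2247689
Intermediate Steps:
b(y) = y + y**2 (b(y) = y**2 + y = y + y**2)
C(v) = v + v*(1 + v)
1371594 + C(55*17) = 1371594 + (55*17)*(2 + 55*17) = 1371594 + 935*(2 + 935) = 1371594 + 935*937 = 1371594 + 876095 = 2247689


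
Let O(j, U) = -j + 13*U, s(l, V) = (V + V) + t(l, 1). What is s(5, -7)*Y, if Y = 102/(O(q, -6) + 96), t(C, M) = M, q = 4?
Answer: -663/7 ≈ -94.714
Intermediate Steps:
s(l, V) = 1 + 2*V (s(l, V) = (V + V) + 1 = 2*V + 1 = 1 + 2*V)
Y = 51/7 (Y = 102/((-1*4 + 13*(-6)) + 96) = 102/((-4 - 78) + 96) = 102/(-82 + 96) = 102/14 = 102*(1/14) = 51/7 ≈ 7.2857)
s(5, -7)*Y = (1 + 2*(-7))*(51/7) = (1 - 14)*(51/7) = -13*51/7 = -663/7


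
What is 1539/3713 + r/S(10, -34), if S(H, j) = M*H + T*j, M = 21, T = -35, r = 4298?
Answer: 1293791/371300 ≈ 3.4845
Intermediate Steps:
S(H, j) = -35*j + 21*H (S(H, j) = 21*H - 35*j = -35*j + 21*H)
1539/3713 + r/S(10, -34) = 1539/3713 + 4298/(-35*(-34) + 21*10) = 1539*(1/3713) + 4298/(1190 + 210) = 1539/3713 + 4298/1400 = 1539/3713 + 4298*(1/1400) = 1539/3713 + 307/100 = 1293791/371300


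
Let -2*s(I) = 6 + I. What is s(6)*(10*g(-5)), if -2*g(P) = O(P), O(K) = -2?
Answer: -60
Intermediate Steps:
g(P) = 1 (g(P) = -½*(-2) = 1)
s(I) = -3 - I/2 (s(I) = -(6 + I)/2 = -3 - I/2)
s(6)*(10*g(-5)) = (-3 - ½*6)*(10*1) = (-3 - 3)*10 = -6*10 = -60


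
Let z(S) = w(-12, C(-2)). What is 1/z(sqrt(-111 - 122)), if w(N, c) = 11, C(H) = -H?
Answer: 1/11 ≈ 0.090909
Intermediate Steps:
z(S) = 11
1/z(sqrt(-111 - 122)) = 1/11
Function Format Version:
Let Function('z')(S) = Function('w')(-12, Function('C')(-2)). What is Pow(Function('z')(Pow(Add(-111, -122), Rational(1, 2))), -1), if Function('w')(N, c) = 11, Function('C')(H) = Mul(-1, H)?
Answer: Rational(1, 11) ≈ 0.090909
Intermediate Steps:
Function('z')(S) = 11
Pow(Function('z')(Pow(Add(-111, -122), Rational(1, 2))), -1) = Pow(11, -1) = Rational(1, 11)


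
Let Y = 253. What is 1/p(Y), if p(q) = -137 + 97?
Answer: -1/40 ≈ -0.025000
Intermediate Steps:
p(q) = -40
1/p(Y) = 1/(-40) = -1/40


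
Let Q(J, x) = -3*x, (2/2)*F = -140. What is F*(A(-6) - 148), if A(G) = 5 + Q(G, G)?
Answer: 17500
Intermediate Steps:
F = -140
A(G) = 5 - 3*G
F*(A(-6) - 148) = -140*((5 - 3*(-6)) - 148) = -140*((5 + 18) - 148) = -140*(23 - 148) = -140*(-125) = 17500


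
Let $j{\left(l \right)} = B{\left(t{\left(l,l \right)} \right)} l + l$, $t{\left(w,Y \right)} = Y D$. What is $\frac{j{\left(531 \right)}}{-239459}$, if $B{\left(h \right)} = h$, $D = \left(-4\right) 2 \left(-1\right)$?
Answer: $- \frac{2256219}{239459} \approx -9.4221$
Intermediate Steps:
$D = 8$ ($D = \left(-8\right) \left(-1\right) = 8$)
$t{\left(w,Y \right)} = 8 Y$ ($t{\left(w,Y \right)} = Y 8 = 8 Y$)
$j{\left(l \right)} = l + 8 l^{2}$ ($j{\left(l \right)} = 8 l l + l = 8 l^{2} + l = l + 8 l^{2}$)
$\frac{j{\left(531 \right)}}{-239459} = \frac{531 \left(1 + 8 \cdot 531\right)}{-239459} = 531 \left(1 + 4248\right) \left(- \frac{1}{239459}\right) = 531 \cdot 4249 \left(- \frac{1}{239459}\right) = 2256219 \left(- \frac{1}{239459}\right) = - \frac{2256219}{239459}$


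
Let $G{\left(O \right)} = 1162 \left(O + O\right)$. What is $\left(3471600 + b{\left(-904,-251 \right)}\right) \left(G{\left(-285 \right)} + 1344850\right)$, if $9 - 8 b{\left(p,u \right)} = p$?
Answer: $\frac{9477918429815}{4} \approx 2.3695 \cdot 10^{12}$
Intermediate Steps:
$b{\left(p,u \right)} = \frac{9}{8} - \frac{p}{8}$
$G{\left(O \right)} = 2324 O$ ($G{\left(O \right)} = 1162 \cdot 2 O = 2324 O$)
$\left(3471600 + b{\left(-904,-251 \right)}\right) \left(G{\left(-285 \right)} + 1344850\right) = \left(3471600 + \left(\frac{9}{8} - -113\right)\right) \left(2324 \left(-285\right) + 1344850\right) = \left(3471600 + \left(\frac{9}{8} + 113\right)\right) \left(-662340 + 1344850\right) = \left(3471600 + \frac{913}{8}\right) 682510 = \frac{27773713}{8} \cdot 682510 = \frac{9477918429815}{4}$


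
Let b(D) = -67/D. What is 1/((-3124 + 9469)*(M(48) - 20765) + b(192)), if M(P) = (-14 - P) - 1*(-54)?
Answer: -192/25306499587 ≈ -7.5870e-9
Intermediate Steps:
M(P) = 40 - P (M(P) = (-14 - P) + 54 = 40 - P)
1/((-3124 + 9469)*(M(48) - 20765) + b(192)) = 1/((-3124 + 9469)*((40 - 1*48) - 20765) - 67/192) = 1/(6345*((40 - 48) - 20765) - 67*1/192) = 1/(6345*(-8 - 20765) - 67/192) = 1/(6345*(-20773) - 67/192) = 1/(-131804685 - 67/192) = 1/(-25306499587/192) = -192/25306499587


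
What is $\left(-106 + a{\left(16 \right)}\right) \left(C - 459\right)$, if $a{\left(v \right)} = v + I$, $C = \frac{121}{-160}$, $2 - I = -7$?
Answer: $\frac{5958441}{160} \approx 37240.0$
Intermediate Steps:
$I = 9$ ($I = 2 - -7 = 2 + 7 = 9$)
$C = - \frac{121}{160}$ ($C = 121 \left(- \frac{1}{160}\right) = - \frac{121}{160} \approx -0.75625$)
$a{\left(v \right)} = 9 + v$ ($a{\left(v \right)} = v + 9 = 9 + v$)
$\left(-106 + a{\left(16 \right)}\right) \left(C - 459\right) = \left(-106 + \left(9 + 16\right)\right) \left(- \frac{121}{160} - 459\right) = \left(-106 + 25\right) \left(- \frac{73561}{160}\right) = \left(-81\right) \left(- \frac{73561}{160}\right) = \frac{5958441}{160}$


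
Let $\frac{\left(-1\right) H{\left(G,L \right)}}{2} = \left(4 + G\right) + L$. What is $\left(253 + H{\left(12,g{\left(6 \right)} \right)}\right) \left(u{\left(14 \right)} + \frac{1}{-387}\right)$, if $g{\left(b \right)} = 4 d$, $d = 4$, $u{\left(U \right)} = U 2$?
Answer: $\frac{227535}{43} \approx 5291.5$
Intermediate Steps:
$u{\left(U \right)} = 2 U$
$g{\left(b \right)} = 16$ ($g{\left(b \right)} = 4 \cdot 4 = 16$)
$H{\left(G,L \right)} = -8 - 2 G - 2 L$ ($H{\left(G,L \right)} = - 2 \left(\left(4 + G\right) + L\right) = - 2 \left(4 + G + L\right) = -8 - 2 G - 2 L$)
$\left(253 + H{\left(12,g{\left(6 \right)} \right)}\right) \left(u{\left(14 \right)} + \frac{1}{-387}\right) = \left(253 - 64\right) \left(2 \cdot 14 + \frac{1}{-387}\right) = \left(253 - 64\right) \left(28 - \frac{1}{387}\right) = \left(253 - 64\right) \frac{10835}{387} = 189 \cdot \frac{10835}{387} = \frac{227535}{43}$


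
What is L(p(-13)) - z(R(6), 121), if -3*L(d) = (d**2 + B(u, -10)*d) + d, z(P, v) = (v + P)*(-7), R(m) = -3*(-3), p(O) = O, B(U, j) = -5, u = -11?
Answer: 2509/3 ≈ 836.33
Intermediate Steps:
R(m) = 9
z(P, v) = -7*P - 7*v (z(P, v) = (P + v)*(-7) = -7*P - 7*v)
L(d) = -d**2/3 + 4*d/3 (L(d) = -((d**2 - 5*d) + d)/3 = -(d**2 - 4*d)/3 = -d**2/3 + 4*d/3)
L(p(-13)) - z(R(6), 121) = (1/3)*(-13)*(4 - 1*(-13)) - (-7*9 - 7*121) = (1/3)*(-13)*(4 + 13) - (-63 - 847) = (1/3)*(-13)*17 - 1*(-910) = -221/3 + 910 = 2509/3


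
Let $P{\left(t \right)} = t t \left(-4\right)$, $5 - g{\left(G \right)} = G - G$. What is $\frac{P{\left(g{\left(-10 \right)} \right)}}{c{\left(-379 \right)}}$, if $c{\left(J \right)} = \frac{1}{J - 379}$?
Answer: $75800$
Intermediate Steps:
$g{\left(G \right)} = 5$ ($g{\left(G \right)} = 5 - \left(G - G\right) = 5 - 0 = 5 + 0 = 5$)
$c{\left(J \right)} = \frac{1}{-379 + J}$
$P{\left(t \right)} = - 4 t^{2}$ ($P{\left(t \right)} = t^{2} \left(-4\right) = - 4 t^{2}$)
$\frac{P{\left(g{\left(-10 \right)} \right)}}{c{\left(-379 \right)}} = \frac{\left(-4\right) 5^{2}}{\frac{1}{-379 - 379}} = \frac{\left(-4\right) 25}{\frac{1}{-758}} = - \frac{100}{- \frac{1}{758}} = \left(-100\right) \left(-758\right) = 75800$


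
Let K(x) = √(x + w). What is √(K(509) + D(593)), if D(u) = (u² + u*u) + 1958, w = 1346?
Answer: √(705256 + √1855) ≈ 839.82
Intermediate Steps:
D(u) = 1958 + 2*u² (D(u) = (u² + u²) + 1958 = 2*u² + 1958 = 1958 + 2*u²)
K(x) = √(1346 + x) (K(x) = √(x + 1346) = √(1346 + x))
√(K(509) + D(593)) = √(√(1346 + 509) + (1958 + 2*593²)) = √(√1855 + (1958 + 2*351649)) = √(√1855 + (1958 + 703298)) = √(√1855 + 705256) = √(705256 + √1855)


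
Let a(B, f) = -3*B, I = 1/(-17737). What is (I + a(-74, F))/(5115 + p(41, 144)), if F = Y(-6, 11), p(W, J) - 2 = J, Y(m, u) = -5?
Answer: 3937613/93314357 ≈ 0.042197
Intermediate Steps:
p(W, J) = 2 + J
F = -5
I = -1/17737 ≈ -5.6379e-5
(I + a(-74, F))/(5115 + p(41, 144)) = (-1/17737 - 3*(-74))/(5115 + (2 + 144)) = (-1/17737 + 222)/(5115 + 146) = (3937613/17737)/5261 = (3937613/17737)*(1/5261) = 3937613/93314357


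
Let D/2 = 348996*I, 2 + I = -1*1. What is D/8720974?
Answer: -1046988/4360487 ≈ -0.24011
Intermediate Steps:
I = -3 (I = -2 - 1*1 = -2 - 1 = -3)
D = -2093976 (D = 2*(348996*(-3)) = 2*(-1046988) = -2093976)
D/8720974 = -2093976/8720974 = -2093976*1/8720974 = -1046988/4360487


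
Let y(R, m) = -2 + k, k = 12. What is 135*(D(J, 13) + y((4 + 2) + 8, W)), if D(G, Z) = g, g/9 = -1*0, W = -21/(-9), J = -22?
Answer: 1350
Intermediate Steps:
W = 7/3 (W = -21*(-1/9) = 7/3 ≈ 2.3333)
g = 0 (g = 9*(-1*0) = 9*0 = 0)
y(R, m) = 10 (y(R, m) = -2 + 12 = 10)
D(G, Z) = 0
135*(D(J, 13) + y((4 + 2) + 8, W)) = 135*(0 + 10) = 135*10 = 1350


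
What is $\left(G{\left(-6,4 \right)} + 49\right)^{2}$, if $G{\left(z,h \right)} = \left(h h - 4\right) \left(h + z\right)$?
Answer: $625$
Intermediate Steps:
$G{\left(z,h \right)} = \left(-4 + h^{2}\right) \left(h + z\right)$ ($G{\left(z,h \right)} = \left(h^{2} - 4\right) \left(h + z\right) = \left(-4 + h^{2}\right) \left(h + z\right)$)
$\left(G{\left(-6,4 \right)} + 49\right)^{2} = \left(\left(4^{3} - 16 - -24 - 6 \cdot 4^{2}\right) + 49\right)^{2} = \left(\left(64 - 16 + 24 - 96\right) + 49\right)^{2} = \left(-24 + 49\right)^{2} = 25^{2} = 625$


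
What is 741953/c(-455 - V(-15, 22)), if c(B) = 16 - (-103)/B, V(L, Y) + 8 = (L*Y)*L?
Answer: 4004320341/86249 ≈ 46427.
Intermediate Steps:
V(L, Y) = -8 + Y*L² (V(L, Y) = -8 + (L*Y)*L = -8 + Y*L²)
c(B) = 16 + 103/B
741953/c(-455 - V(-15, 22)) = 741953/(16 + 103/(-455 - (-8 + 22*(-15)²))) = 741953/(16 + 103/(-455 - (-8 + 22*225))) = 741953/(16 + 103/(-455 - (-8 + 4950))) = 741953/(16 + 103/(-455 - 1*4942)) = 741953/(16 + 103/(-455 - 4942)) = 741953/(16 + 103/(-5397)) = 741953/(16 + 103*(-1/5397)) = 741953/(16 - 103/5397) = 741953/(86249/5397) = 741953*(5397/86249) = 4004320341/86249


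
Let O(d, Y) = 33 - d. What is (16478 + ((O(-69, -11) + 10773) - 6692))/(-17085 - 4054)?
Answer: -20661/21139 ≈ -0.97739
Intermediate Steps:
(16478 + ((O(-69, -11) + 10773) - 6692))/(-17085 - 4054) = (16478 + (((33 - 1*(-69)) + 10773) - 6692))/(-17085 - 4054) = (16478 + (((33 + 69) + 10773) - 6692))/(-21139) = (16478 + ((102 + 10773) - 6692))*(-1/21139) = (16478 + (10875 - 6692))*(-1/21139) = (16478 + 4183)*(-1/21139) = 20661*(-1/21139) = -20661/21139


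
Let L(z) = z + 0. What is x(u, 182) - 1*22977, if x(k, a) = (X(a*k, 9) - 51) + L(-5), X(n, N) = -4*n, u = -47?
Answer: 11183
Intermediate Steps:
L(z) = z
x(k, a) = -56 - 4*a*k (x(k, a) = (-4*a*k - 51) - 5 = (-51 - 4*a*k) - 5 = -56 - 4*a*k)
x(u, 182) - 1*22977 = (-56 - 4*182*(-47)) - 1*22977 = (-56 + 34216) - 22977 = 34160 - 22977 = 11183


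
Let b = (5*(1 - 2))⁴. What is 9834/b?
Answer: 9834/625 ≈ 15.734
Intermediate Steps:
b = 625 (b = (5*(-1))⁴ = (-5)⁴ = 625)
9834/b = 9834/625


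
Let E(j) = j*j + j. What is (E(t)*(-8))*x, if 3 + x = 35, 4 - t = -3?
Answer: -14336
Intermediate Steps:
t = 7 (t = 4 - 1*(-3) = 4 + 3 = 7)
E(j) = j + j² (E(j) = j² + j = j + j²)
x = 32 (x = -3 + 35 = 32)
(E(t)*(-8))*x = ((7*(1 + 7))*(-8))*32 = ((7*8)*(-8))*32 = (56*(-8))*32 = -448*32 = -14336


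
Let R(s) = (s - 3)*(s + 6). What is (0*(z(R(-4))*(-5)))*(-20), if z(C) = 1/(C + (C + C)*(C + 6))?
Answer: 0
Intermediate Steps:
R(s) = (-3 + s)*(6 + s)
z(C) = 1/(C + 2*C*(6 + C)) (z(C) = 1/(C + (2*C)*(6 + C)) = 1/(C + 2*C*(6 + C)))
(0*(z(R(-4))*(-5)))*(-20) = (0*((1/((-18 + (-4)**2 + 3*(-4))*(13 + 2*(-18 + (-4)**2 + 3*(-4)))))*(-5)))*(-20) = (0*((1/((-18 + 16 - 12)*(13 + 2*(-18 + 16 - 12))))*(-5)))*(-20) = (0*((1/((-14)*(13 + 2*(-14))))*(-5)))*(-20) = (0*(-1/(14*(13 - 28))*(-5)))*(-20) = (0*(-1/14/(-15)*(-5)))*(-20) = (0*(-1/14*(-1/15)*(-5)))*(-20) = (0*((1/210)*(-5)))*(-20) = (0*(-1/42))*(-20) = 0*(-20) = 0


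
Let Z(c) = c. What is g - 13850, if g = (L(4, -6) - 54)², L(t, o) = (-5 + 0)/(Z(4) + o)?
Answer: -44791/4 ≈ -11198.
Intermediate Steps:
L(t, o) = -5/(4 + o) (L(t, o) = (-5 + 0)/(4 + o) = -5/(4 + o))
g = 10609/4 (g = (-5/(4 - 6) - 54)² = (-5/(-2) - 54)² = (-5*(-½) - 54)² = (5/2 - 54)² = (-103/2)² = 10609/4 ≈ 2652.3)
g - 13850 = 10609/4 - 13850 = -44791/4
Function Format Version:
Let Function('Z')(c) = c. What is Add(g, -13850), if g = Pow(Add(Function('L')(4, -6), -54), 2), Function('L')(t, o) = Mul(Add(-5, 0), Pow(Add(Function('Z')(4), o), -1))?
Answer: Rational(-44791, 4) ≈ -11198.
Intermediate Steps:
Function('L')(t, o) = Mul(-5, Pow(Add(4, o), -1)) (Function('L')(t, o) = Mul(Add(-5, 0), Pow(Add(4, o), -1)) = Mul(-5, Pow(Add(4, o), -1)))
g = Rational(10609, 4) (g = Pow(Add(Mul(-5, Pow(Add(4, -6), -1)), -54), 2) = Pow(Add(Mul(-5, Pow(-2, -1)), -54), 2) = Pow(Add(Mul(-5, Rational(-1, 2)), -54), 2) = Pow(Add(Rational(5, 2), -54), 2) = Pow(Rational(-103, 2), 2) = Rational(10609, 4) ≈ 2652.3)
Add(g, -13850) = Add(Rational(10609, 4), -13850) = Rational(-44791, 4)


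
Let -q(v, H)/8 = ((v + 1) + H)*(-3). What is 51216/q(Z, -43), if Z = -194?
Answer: -1067/118 ≈ -9.0424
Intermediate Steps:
q(v, H) = 24 + 24*H + 24*v (q(v, H) = -8*((v + 1) + H)*(-3) = -8*((1 + v) + H)*(-3) = -8*(1 + H + v)*(-3) = -8*(-3 - 3*H - 3*v) = 24 + 24*H + 24*v)
51216/q(Z, -43) = 51216/(24 + 24*(-43) + 24*(-194)) = 51216/(24 - 1032 - 4656) = 51216/(-5664) = 51216*(-1/5664) = -1067/118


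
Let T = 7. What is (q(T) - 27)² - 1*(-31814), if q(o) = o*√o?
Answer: 32886 - 378*√7 ≈ 31886.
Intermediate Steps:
q(o) = o^(3/2)
(q(T) - 27)² - 1*(-31814) = (7^(3/2) - 27)² - 1*(-31814) = (7*√7 - 27)² + 31814 = (-27 + 7*√7)² + 31814 = 31814 + (-27 + 7*√7)²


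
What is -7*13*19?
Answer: -1729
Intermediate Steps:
-7*13*19 = -91*19 = -1729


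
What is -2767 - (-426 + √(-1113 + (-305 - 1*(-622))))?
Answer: -2341 - 2*I*√199 ≈ -2341.0 - 28.213*I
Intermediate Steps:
-2767 - (-426 + √(-1113 + (-305 - 1*(-622)))) = -2767 - (-426 + √(-1113 + (-305 + 622))) = -2767 - (-426 + √(-1113 + 317)) = -2767 - (-426 + √(-796)) = -2767 - (-426 + 2*I*√199) = -2767 + (426 - 2*I*√199) = -2341 - 2*I*√199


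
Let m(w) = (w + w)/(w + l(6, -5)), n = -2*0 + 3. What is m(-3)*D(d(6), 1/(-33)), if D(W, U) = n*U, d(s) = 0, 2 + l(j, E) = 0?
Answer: -6/55 ≈ -0.10909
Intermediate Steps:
l(j, E) = -2 (l(j, E) = -2 + 0 = -2)
n = 3 (n = 0 + 3 = 3)
m(w) = 2*w/(-2 + w) (m(w) = (w + w)/(w - 2) = (2*w)/(-2 + w) = 2*w/(-2 + w))
D(W, U) = 3*U
m(-3)*D(d(6), 1/(-33)) = (2*(-3)/(-2 - 3))*(3/(-33)) = (2*(-3)/(-5))*(3*(-1/33)) = (2*(-3)*(-⅕))*(-1/11) = (6/5)*(-1/11) = -6/55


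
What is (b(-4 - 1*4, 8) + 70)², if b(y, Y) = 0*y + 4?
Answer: 5476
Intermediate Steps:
b(y, Y) = 4 (b(y, Y) = 0 + 4 = 4)
(b(-4 - 1*4, 8) + 70)² = (4 + 70)² = 74² = 5476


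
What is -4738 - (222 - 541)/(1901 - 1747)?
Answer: -66303/14 ≈ -4735.9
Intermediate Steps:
-4738 - (222 - 541)/(1901 - 1747) = -4738 - (-319)/154 = -4738 - 1*(-29/14) = -4738 + 29/14 = -66303/14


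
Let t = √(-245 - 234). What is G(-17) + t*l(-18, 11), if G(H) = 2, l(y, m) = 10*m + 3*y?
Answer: 2 + 56*I*√479 ≈ 2.0 + 1225.6*I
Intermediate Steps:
t = I*√479 (t = √(-479) = I*√479 ≈ 21.886*I)
l(y, m) = 3*y + 10*m
G(-17) + t*l(-18, 11) = 2 + (I*√479)*(3*(-18) + 10*11) = 2 + (I*√479)*(-54 + 110) = 2 + (I*√479)*56 = 2 + 56*I*√479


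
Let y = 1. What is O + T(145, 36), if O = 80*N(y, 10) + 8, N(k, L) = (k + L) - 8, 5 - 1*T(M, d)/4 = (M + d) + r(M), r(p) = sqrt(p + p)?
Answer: -456 - 4*sqrt(290) ≈ -524.12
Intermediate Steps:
r(p) = sqrt(2)*sqrt(p) (r(p) = sqrt(2*p) = sqrt(2)*sqrt(p))
T(M, d) = 20 - 4*M - 4*d - 4*sqrt(2)*sqrt(M) (T(M, d) = 20 - 4*((M + d) + sqrt(2)*sqrt(M)) = 20 - 4*(M + d + sqrt(2)*sqrt(M)) = 20 + (-4*M - 4*d - 4*sqrt(2)*sqrt(M)) = 20 - 4*M - 4*d - 4*sqrt(2)*sqrt(M))
N(k, L) = -8 + L + k (N(k, L) = (L + k) - 8 = -8 + L + k)
O = 248 (O = 80*(-8 + 10 + 1) + 8 = 80*3 + 8 = 240 + 8 = 248)
O + T(145, 36) = 248 + (20 - 4*145 - 4*36 - 4*sqrt(2)*sqrt(145)) = 248 + (20 - 580 - 144 - 4*sqrt(290)) = 248 + (-704 - 4*sqrt(290)) = -456 - 4*sqrt(290)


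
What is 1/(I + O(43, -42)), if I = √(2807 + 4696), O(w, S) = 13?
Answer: -13/7334 + √7503/7334 ≈ 0.010038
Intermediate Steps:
I = √7503 ≈ 86.620
1/(I + O(43, -42)) = 1/(√7503 + 13) = 1/(13 + √7503)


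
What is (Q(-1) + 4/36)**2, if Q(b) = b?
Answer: 64/81 ≈ 0.79012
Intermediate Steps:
(Q(-1) + 4/36)**2 = (-1 + 4/36)**2 = (-1 + 4*(1/36))**2 = (-1 + 1/9)**2 = (-8/9)**2 = 64/81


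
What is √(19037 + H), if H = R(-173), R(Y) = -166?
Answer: √18871 ≈ 137.37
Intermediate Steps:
H = -166
√(19037 + H) = √(19037 - 166) = √18871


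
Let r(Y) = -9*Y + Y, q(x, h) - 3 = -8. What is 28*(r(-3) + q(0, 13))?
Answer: 532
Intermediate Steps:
q(x, h) = -5 (q(x, h) = 3 - 8 = -5)
r(Y) = -8*Y
28*(r(-3) + q(0, 13)) = 28*(-8*(-3) - 5) = 28*(24 - 5) = 28*19 = 532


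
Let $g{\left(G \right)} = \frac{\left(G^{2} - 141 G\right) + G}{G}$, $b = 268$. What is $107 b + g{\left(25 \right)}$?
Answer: $28561$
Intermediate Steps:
$g{\left(G \right)} = \frac{G^{2} - 140 G}{G}$
$107 b + g{\left(25 \right)} = 107 \cdot 268 + \left(-140 + 25\right) = 28676 - 115 = 28561$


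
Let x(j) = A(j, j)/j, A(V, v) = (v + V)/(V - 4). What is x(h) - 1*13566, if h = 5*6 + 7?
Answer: -447676/33 ≈ -13566.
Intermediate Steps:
h = 37 (h = 30 + 7 = 37)
A(V, v) = (V + v)/(-4 + V)
x(j) = 2/(-4 + j) (x(j) = ((j + j)/(-4 + j))/j = ((2*j)/(-4 + j))/j = (2*j/(-4 + j))/j = 2/(-4 + j))
x(h) - 1*13566 = 2/(-4 + 37) - 1*13566 = 2/33 - 13566 = -447676/33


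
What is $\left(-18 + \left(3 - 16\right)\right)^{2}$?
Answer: $961$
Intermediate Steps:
$\left(-18 + \left(3 - 16\right)\right)^{2} = \left(-18 - 13\right)^{2} = \left(-31\right)^{2} = 961$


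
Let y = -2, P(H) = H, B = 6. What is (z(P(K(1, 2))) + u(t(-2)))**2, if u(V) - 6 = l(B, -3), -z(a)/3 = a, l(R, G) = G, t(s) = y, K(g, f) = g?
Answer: 0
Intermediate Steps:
t(s) = -2
z(a) = -3*a
u(V) = 3 (u(V) = 6 - 3 = 3)
(z(P(K(1, 2))) + u(t(-2)))**2 = (-3*1 + 3)**2 = (-3 + 3)**2 = 0**2 = 0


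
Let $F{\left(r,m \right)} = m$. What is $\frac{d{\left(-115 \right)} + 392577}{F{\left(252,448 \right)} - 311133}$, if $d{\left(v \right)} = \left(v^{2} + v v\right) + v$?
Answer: $- \frac{418912}{310685} \approx -1.3484$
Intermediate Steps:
$d{\left(v \right)} = v + 2 v^{2}$ ($d{\left(v \right)} = \left(v^{2} + v^{2}\right) + v = 2 v^{2} + v = v + 2 v^{2}$)
$\frac{d{\left(-115 \right)} + 392577}{F{\left(252,448 \right)} - 311133} = \frac{- 115 \left(1 + 2 \left(-115\right)\right) + 392577}{448 - 311133} = \frac{- 115 \left(1 - 230\right) + 392577}{-310685} = \left(\left(-115\right) \left(-229\right) + 392577\right) \left(- \frac{1}{310685}\right) = \left(26335 + 392577\right) \left(- \frac{1}{310685}\right) = 418912 \left(- \frac{1}{310685}\right) = - \frac{418912}{310685}$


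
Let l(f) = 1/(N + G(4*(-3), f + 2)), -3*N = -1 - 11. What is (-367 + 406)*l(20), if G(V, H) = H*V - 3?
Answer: -39/263 ≈ -0.14829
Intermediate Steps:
G(V, H) = -3 + H*V
N = 4 (N = -(-1 - 11)/3 = -⅓*(-12) = 4)
l(f) = 1/(-23 - 12*f) (l(f) = 1/(4 + (-3 + (f + 2)*(4*(-3)))) = 1/(4 + (-3 + (2 + f)*(-12))) = 1/(4 + (-3 + (-24 - 12*f))) = 1/(4 + (-27 - 12*f)) = 1/(-23 - 12*f))
(-367 + 406)*l(20) = (-367 + 406)/(-23 - 12*20) = 39/(-23 - 240) = 39/(-263) = 39*(-1/263) = -39/263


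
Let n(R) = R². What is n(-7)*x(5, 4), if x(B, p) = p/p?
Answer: 49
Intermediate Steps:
x(B, p) = 1
n(-7)*x(5, 4) = (-7)²*1 = 49*1 = 49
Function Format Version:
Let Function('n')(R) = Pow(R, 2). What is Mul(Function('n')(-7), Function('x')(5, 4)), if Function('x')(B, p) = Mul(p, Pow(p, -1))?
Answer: 49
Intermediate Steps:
Function('x')(B, p) = 1
Mul(Function('n')(-7), Function('x')(5, 4)) = Mul(Pow(-7, 2), 1) = Mul(49, 1) = 49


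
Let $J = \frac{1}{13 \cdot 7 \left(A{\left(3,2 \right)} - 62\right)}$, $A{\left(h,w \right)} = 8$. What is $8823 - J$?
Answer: $\frac{43356223}{4914} \approx 8823.0$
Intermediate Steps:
$J = - \frac{1}{4914}$ ($J = \frac{1}{13 \cdot 7 \left(8 - 62\right)} = \frac{1}{91 \left(-54\right)} = \frac{1}{-4914} = - \frac{1}{4914} \approx -0.0002035$)
$8823 - J = 8823 - - \frac{1}{4914} = 8823 + \frac{1}{4914} = \frac{43356223}{4914}$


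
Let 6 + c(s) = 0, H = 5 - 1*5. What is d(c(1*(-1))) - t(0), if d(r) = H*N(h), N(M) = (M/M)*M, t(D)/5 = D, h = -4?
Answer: 0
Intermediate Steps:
H = 0 (H = 5 - 5 = 0)
t(D) = 5*D
c(s) = -6 (c(s) = -6 + 0 = -6)
N(M) = M (N(M) = 1*M = M)
d(r) = 0 (d(r) = 0*(-4) = 0)
d(c(1*(-1))) - t(0) = 0 - 5*0 = 0 - 1*0 = 0 + 0 = 0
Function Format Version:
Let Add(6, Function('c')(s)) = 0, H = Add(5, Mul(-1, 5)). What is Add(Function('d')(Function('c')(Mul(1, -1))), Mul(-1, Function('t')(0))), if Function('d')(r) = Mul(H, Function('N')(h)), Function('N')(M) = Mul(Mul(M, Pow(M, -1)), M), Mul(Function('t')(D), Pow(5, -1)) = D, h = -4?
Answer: 0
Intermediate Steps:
H = 0 (H = Add(5, -5) = 0)
Function('t')(D) = Mul(5, D)
Function('c')(s) = -6 (Function('c')(s) = Add(-6, 0) = -6)
Function('N')(M) = M (Function('N')(M) = Mul(1, M) = M)
Function('d')(r) = 0 (Function('d')(r) = Mul(0, -4) = 0)
Add(Function('d')(Function('c')(Mul(1, -1))), Mul(-1, Function('t')(0))) = Add(0, Mul(-1, Mul(5, 0))) = Add(0, Mul(-1, 0)) = Add(0, 0) = 0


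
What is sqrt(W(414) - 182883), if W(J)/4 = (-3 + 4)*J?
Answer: I*sqrt(181227) ≈ 425.71*I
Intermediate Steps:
W(J) = 4*J (W(J) = 4*((-3 + 4)*J) = 4*(1*J) = 4*J)
sqrt(W(414) - 182883) = sqrt(4*414 - 182883) = sqrt(1656 - 182883) = sqrt(-181227) = I*sqrt(181227)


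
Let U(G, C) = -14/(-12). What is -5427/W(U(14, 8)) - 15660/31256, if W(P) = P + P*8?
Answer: -28298457/54698 ≈ -517.36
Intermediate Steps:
U(G, C) = 7/6 (U(G, C) = -14*(-1/12) = 7/6)
W(P) = 9*P (W(P) = P + 8*P = 9*P)
-5427/W(U(14, 8)) - 15660/31256 = -5427/(9*(7/6)) - 15660/31256 = -5427/21/2 - 15660*1/31256 = -5427*2/21 - 3915/7814 = -3618/7 - 3915/7814 = -28298457/54698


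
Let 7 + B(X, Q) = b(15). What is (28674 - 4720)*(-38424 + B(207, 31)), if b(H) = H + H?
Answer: -919857554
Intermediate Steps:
b(H) = 2*H
B(X, Q) = 23 (B(X, Q) = -7 + 2*15 = -7 + 30 = 23)
(28674 - 4720)*(-38424 + B(207, 31)) = (28674 - 4720)*(-38424 + 23) = 23954*(-38401) = -919857554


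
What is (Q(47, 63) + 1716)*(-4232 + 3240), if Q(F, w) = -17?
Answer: -1685408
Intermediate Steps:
(Q(47, 63) + 1716)*(-4232 + 3240) = (-17 + 1716)*(-4232 + 3240) = 1699*(-992) = -1685408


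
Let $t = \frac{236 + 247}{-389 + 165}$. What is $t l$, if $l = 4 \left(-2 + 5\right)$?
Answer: $- \frac{207}{8} \approx -25.875$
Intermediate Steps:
$t = - \frac{69}{32}$ ($t = \frac{483}{-224} = 483 \left(- \frac{1}{224}\right) = - \frac{69}{32} \approx -2.1563$)
$l = 12$ ($l = 4 \cdot 3 = 12$)
$t l = \left(- \frac{69}{32}\right) 12 = - \frac{207}{8}$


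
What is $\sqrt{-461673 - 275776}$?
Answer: $i \sqrt{737449} \approx 858.75 i$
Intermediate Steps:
$\sqrt{-461673 - 275776} = \sqrt{-737449} = i \sqrt{737449}$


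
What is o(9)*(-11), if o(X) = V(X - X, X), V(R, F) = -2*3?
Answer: 66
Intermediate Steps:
V(R, F) = -6
o(X) = -6
o(9)*(-11) = -6*(-11) = 66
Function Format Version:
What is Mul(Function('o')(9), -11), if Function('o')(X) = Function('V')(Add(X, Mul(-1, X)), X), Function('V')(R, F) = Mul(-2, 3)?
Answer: 66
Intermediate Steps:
Function('V')(R, F) = -6
Function('o')(X) = -6
Mul(Function('o')(9), -11) = Mul(-6, -11) = 66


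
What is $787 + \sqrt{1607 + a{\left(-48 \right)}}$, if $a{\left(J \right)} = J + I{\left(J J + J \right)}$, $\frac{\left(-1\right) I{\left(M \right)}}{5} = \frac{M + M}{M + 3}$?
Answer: $787 + \frac{\sqrt{878304471}}{753} \approx 826.36$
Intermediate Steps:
$I{\left(M \right)} = - \frac{10 M}{3 + M}$ ($I{\left(M \right)} = - 5 \frac{M + M}{M + 3} = - 5 \frac{2 M}{3 + M} = - \frac{10 M}{3 + M}$)
$a{\left(J \right)} = J - \frac{10 \left(J + J^{2}\right)}{3 + J + J^{2}}$ ($a{\left(J \right)} = J - \frac{10 \left(J J + J\right)}{3 + \left(J J + J\right)} = J - \frac{10 \left(J^{2} + J\right)}{3 + \left(J^{2} + J\right)} = J - \frac{10 \left(J + J^{2}\right)}{3 + \left(J + J^{2}\right)} = J - \frac{10 \left(J + J^{2}\right)}{3 + J + J^{2}}$)
$787 + \sqrt{1607 + a{\left(-48 \right)}} = 787 + \sqrt{1607 - \frac{48 \left(-7 + \left(-48\right)^{2} - -432\right)}{3 - 48 + \left(-48\right)^{2}}} = 787 + \sqrt{1607 - \frac{48 \left(-7 + 2304 + 432\right)}{3 - 48 + 2304}} = 787 + \sqrt{1607 - 48 \cdot \frac{1}{2259} \cdot 2729} = 787 + \sqrt{1607 - \frac{16}{753} \cdot 2729} = 787 + \sqrt{1607 - \frac{43664}{753}} = 787 + \sqrt{\frac{1166407}{753}} = 787 + \frac{\sqrt{878304471}}{753}$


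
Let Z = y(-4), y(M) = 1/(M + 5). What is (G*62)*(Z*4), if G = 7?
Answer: 1736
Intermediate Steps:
y(M) = 1/(5 + M)
Z = 1 (Z = 1/(5 - 4) = 1/1 = 1)
(G*62)*(Z*4) = (7*62)*(1*4) = 434*4 = 1736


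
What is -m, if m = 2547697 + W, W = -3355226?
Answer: 807529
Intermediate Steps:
m = -807529 (m = 2547697 - 3355226 = -807529)
-m = -1*(-807529) = 807529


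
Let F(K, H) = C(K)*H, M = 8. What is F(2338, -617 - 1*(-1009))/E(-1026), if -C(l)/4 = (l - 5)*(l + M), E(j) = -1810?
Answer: 4291002912/905 ≈ 4.7414e+6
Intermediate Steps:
C(l) = -4*(-5 + l)*(8 + l) (C(l) = -4*(l - 5)*(l + 8) = -4*(-5 + l)*(8 + l))
F(K, H) = H*(160 - 12*K - 4*K**2) (F(K, H) = (160 - 12*K - 4*K**2)*H = H*(160 - 12*K - 4*K**2))
F(2338, -617 - 1*(-1009))/E(-1026) = (4*(-617 - 1*(-1009))*(40 - 1*2338**2 - 3*2338))/(-1810) = (4*(-617 + 1009)*(40 - 1*5466244 - 7014))*(-1/1810) = (4*392*(40 - 5466244 - 7014))*(-1/1810) = (4*392*(-5473218))*(-1/1810) = -8582005824*(-1/1810) = 4291002912/905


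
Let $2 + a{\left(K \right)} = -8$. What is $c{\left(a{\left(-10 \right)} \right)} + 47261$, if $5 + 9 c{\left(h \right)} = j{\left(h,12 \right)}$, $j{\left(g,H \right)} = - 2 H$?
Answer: $\frac{425320}{9} \approx 47258.0$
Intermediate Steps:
$a{\left(K \right)} = -10$ ($a{\left(K \right)} = -2 - 8 = -10$)
$c{\left(h \right)} = - \frac{29}{9}$ ($c{\left(h \right)} = - \frac{5}{9} + \frac{\left(-2\right) 12}{9} = - \frac{5}{9} + \frac{1}{9} \left(-24\right) = - \frac{5}{9} - \frac{8}{3} = - \frac{29}{9}$)
$c{\left(a{\left(-10 \right)} \right)} + 47261 = - \frac{29}{9} + 47261 = \frac{425320}{9}$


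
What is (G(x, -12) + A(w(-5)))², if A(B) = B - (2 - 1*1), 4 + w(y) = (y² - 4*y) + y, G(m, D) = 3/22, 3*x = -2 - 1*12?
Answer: 597529/484 ≈ 1234.6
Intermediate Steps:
x = -14/3 (x = (-2 - 1*12)/3 = (-2 - 12)/3 = (⅓)*(-14) = -14/3 ≈ -4.6667)
G(m, D) = 3/22 (G(m, D) = 3*(1/22) = 3/22)
w(y) = -4 + y² - 3*y (w(y) = -4 + ((y² - 4*y) + y) = -4 + (y² - 3*y) = -4 + y² - 3*y)
A(B) = -1 + B (A(B) = B - (2 - 1) = B - 1*1 = B - 1 = -1 + B)
(G(x, -12) + A(w(-5)))² = (3/22 + (-1 + (-4 + (-5)² - 3*(-5))))² = (3/22 + (-1 + (-4 + 25 + 15)))² = (3/22 + (-1 + 36))² = (3/22 + 35)² = (773/22)² = 597529/484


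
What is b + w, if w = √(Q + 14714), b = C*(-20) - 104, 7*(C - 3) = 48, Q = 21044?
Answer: -2108/7 + √35758 ≈ -112.05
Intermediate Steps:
C = 69/7 (C = 3 + (⅐)*48 = 3 + 48/7 = 69/7 ≈ 9.8571)
b = -2108/7 (b = (69/7)*(-20) - 104 = -1380/7 - 104 = -2108/7 ≈ -301.14)
w = √35758 (w = √(21044 + 14714) = √35758 ≈ 189.10)
b + w = -2108/7 + √35758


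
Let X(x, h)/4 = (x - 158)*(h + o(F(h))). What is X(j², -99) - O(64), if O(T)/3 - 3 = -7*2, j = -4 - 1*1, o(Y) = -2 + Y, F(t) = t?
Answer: 106433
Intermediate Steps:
j = -5 (j = -4 - 1 = -5)
X(x, h) = 4*(-158 + x)*(-2 + 2*h) (X(x, h) = 4*((x - 158)*(h + (-2 + h))) = 4*((-158 + x)*(-2 + 2*h)) = 4*(-158 + x)*(-2 + 2*h))
O(T) = -33 (O(T) = 9 + 3*(-7*2) = 9 + 3*(-14) = 9 - 42 = -33)
X(j², -99) - O(64) = (1264 - 1264*(-99) - 8*(-5)² + 8*(-99)*(-5)²) - 1*(-33) = (1264 + 125136 - 8*25 + 8*(-99)*25) + 33 = (1264 + 125136 - 200 - 19800) + 33 = 106400 + 33 = 106433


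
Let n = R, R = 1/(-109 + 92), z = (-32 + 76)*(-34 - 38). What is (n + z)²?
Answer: 2900576449/289 ≈ 1.0037e+7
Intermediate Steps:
z = -3168 (z = 44*(-72) = -3168)
R = -1/17 (R = 1/(-17) = -1/17 ≈ -0.058824)
n = -1/17 ≈ -0.058824
(n + z)² = (-1/17 - 3168)² = (-53857/17)² = 2900576449/289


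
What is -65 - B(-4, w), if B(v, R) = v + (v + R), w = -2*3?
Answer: -51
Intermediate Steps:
w = -6
B(v, R) = R + 2*v (B(v, R) = v + (R + v) = R + 2*v)
-65 - B(-4, w) = -65 - (-6 + 2*(-4)) = -65 - (-6 - 8) = -65 - 1*(-14) = -65 + 14 = -51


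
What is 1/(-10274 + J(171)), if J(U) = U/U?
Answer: -1/10273 ≈ -9.7343e-5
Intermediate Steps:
J(U) = 1
1/(-10274 + J(171)) = 1/(-10274 + 1) = 1/(-10273) = -1/10273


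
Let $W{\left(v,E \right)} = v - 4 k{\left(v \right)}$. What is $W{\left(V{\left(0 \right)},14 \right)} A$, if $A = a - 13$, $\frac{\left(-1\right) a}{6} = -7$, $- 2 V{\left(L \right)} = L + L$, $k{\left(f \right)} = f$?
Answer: $0$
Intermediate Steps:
$V{\left(L \right)} = - L$ ($V{\left(L \right)} = - \frac{L + L}{2} = - \frac{2 L}{2} = - L$)
$a = 42$ ($a = \left(-6\right) \left(-7\right) = 42$)
$W{\left(v,E \right)} = - 3 v$ ($W{\left(v,E \right)} = v - 4 v = - 3 v$)
$A = 29$ ($A = 42 - 13 = 29$)
$W{\left(V{\left(0 \right)},14 \right)} A = - 3 \left(\left(-1\right) 0\right) 29 = \left(-3\right) 0 \cdot 29 = 0 \cdot 29 = 0$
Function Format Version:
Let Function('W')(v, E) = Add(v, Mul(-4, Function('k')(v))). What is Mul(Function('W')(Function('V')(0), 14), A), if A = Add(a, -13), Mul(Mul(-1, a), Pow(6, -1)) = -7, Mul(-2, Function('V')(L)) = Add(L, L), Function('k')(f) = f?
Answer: 0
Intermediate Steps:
Function('V')(L) = Mul(-1, L) (Function('V')(L) = Mul(Rational(-1, 2), Add(L, L)) = Mul(Rational(-1, 2), Mul(2, L)) = Mul(-1, L))
a = 42 (a = Mul(-6, -7) = 42)
Function('W')(v, E) = Mul(-3, v) (Function('W')(v, E) = Add(v, Mul(-4, v)) = Mul(-3, v))
A = 29 (A = Add(42, -13) = 29)
Mul(Function('W')(Function('V')(0), 14), A) = Mul(Mul(-3, Mul(-1, 0)), 29) = Mul(Mul(-3, 0), 29) = Mul(0, 29) = 0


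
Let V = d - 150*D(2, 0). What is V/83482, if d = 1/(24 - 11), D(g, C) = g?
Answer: -557/155038 ≈ -0.0035927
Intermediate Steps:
d = 1/13 ≈ 0.076923
V = -3899/13 (V = 1/13 - 150*2 = 1/13 - 300 = -3899/13 ≈ -299.92)
V/83482 = -3899/13/83482 = -3899/13*1/83482 = -557/155038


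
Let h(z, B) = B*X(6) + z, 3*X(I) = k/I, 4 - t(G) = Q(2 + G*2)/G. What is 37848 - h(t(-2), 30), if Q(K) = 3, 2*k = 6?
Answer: 75675/2 ≈ 37838.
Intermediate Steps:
k = 3 (k = (½)*6 = 3)
t(G) = 4 - 3/G
X(I) = 1/I (X(I) = (3/I)/3 = 1/I)
h(z, B) = z + B/6 (h(z, B) = B/6 + z = z + B/6)
37848 - h(t(-2), 30) = 37848 - ((4 - 3/(-2)) + (⅙)*30) = 37848 - ((4 - 3*(-½)) + 5) = 37848 - ((4 + 3/2) + 5) = 37848 - (11/2 + 5) = 37848 - 1*21/2 = 37848 - 21/2 = 75675/2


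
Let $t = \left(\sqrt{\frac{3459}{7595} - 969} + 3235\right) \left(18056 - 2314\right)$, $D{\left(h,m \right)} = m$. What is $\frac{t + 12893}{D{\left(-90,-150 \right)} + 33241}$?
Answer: $\frac{50938263}{33091} + \frac{1133424 i \sqrt{219945}}{35903735} \approx 1539.3 + 14.805 i$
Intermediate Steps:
$t = 50925370 + \frac{1133424 i \sqrt{219945}}{1085}$ ($t = \left(\sqrt{3459 \cdot \frac{1}{7595} - 969} + 3235\right) 15742 = \left(\sqrt{\frac{3459}{7595} - 969} + 3235\right) 15742 = \left(\sqrt{- \frac{7356096}{7595}} + 3235\right) 15742 = \left(\frac{72 i \sqrt{219945}}{1085} + 3235\right) 15742 = \left(3235 + \frac{72 i \sqrt{219945}}{1085}\right) 15742 = 50925370 + \frac{1133424 i \sqrt{219945}}{1085} \approx 5.0925 \cdot 10^{7} + 4.8991 \cdot 10^{5} i$)
$\frac{t + 12893}{D{\left(-90,-150 \right)} + 33241} = \frac{\left(50925370 + \frac{1133424 i \sqrt{219945}}{1085}\right) + 12893}{-150 + 33241} = \frac{50938263 + \frac{1133424 i \sqrt{219945}}{1085}}{33091} = \left(50938263 + \frac{1133424 i \sqrt{219945}}{1085}\right) \frac{1}{33091} = \frac{50938263}{33091} + \frac{1133424 i \sqrt{219945}}{35903735}$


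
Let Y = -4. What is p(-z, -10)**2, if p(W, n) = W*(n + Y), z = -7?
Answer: 9604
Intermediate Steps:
p(W, n) = W*(-4 + n) (p(W, n) = W*(n - 4) = W*(-4 + n))
p(-z, -10)**2 = ((-1*(-7))*(-4 - 10))**2 = (7*(-14))**2 = (-98)**2 = 9604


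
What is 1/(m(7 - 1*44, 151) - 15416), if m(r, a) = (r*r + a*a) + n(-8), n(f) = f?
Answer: 1/8746 ≈ 0.00011434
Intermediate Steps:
m(r, a) = -8 + a² + r² (m(r, a) = (r*r + a*a) - 8 = (r² + a²) - 8 = (a² + r²) - 8 = -8 + a² + r²)
1/(m(7 - 1*44, 151) - 15416) = 1/((-8 + 151² + (7 - 1*44)²) - 15416) = 1/((-8 + 22801 + (7 - 44)²) - 15416) = 1/((-8 + 22801 + (-37)²) - 15416) = 1/((-8 + 22801 + 1369) - 15416) = 1/(24162 - 15416) = 1/8746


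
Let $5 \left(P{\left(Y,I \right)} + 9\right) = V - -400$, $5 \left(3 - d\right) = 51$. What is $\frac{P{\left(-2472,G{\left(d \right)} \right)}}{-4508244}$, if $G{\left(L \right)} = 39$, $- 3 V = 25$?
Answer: $- \frac{4}{260091} \approx -1.5379 \cdot 10^{-5}$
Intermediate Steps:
$V = - \frac{25}{3}$ ($V = \left(- \frac{1}{3}\right) 25 = - \frac{25}{3} \approx -8.3333$)
$d = - \frac{36}{5}$ ($d = 3 - \frac{51}{5} = - \frac{36}{5} \approx -7.2$)
$P{\left(Y,I \right)} = \frac{208}{3}$ ($P{\left(Y,I \right)} = -9 + \frac{- \frac{25}{3} - -400}{5} = -9 + \frac{- \frac{25}{3} + 400}{5} = -9 + \frac{1}{5} \cdot \frac{1175}{3} = -9 + \frac{235}{3} = \frac{208}{3}$)
$\frac{P{\left(-2472,G{\left(d \right)} \right)}}{-4508244} = \frac{208}{3 \left(-4508244\right)} = \frac{208}{3} \left(- \frac{1}{4508244}\right) = - \frac{4}{260091}$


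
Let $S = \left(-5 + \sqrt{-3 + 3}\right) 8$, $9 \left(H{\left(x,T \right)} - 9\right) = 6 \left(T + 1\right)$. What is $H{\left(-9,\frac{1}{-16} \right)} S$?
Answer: $-385$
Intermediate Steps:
$H{\left(x,T \right)} = \frac{29}{3} + \frac{2 T}{3}$ ($H{\left(x,T \right)} = 9 + \frac{6 \left(T + 1\right)}{9} = 9 + \frac{6 \left(1 + T\right)}{9} = 9 + \frac{6 + 6 T}{9} = 9 + \left(\frac{2}{3} + \frac{2 T}{3}\right) = \frac{29}{3} + \frac{2 T}{3}$)
$S = -40$ ($S = \left(-5 + \sqrt{0}\right) 8 = \left(-5 + 0\right) 8 = \left(-5\right) 8 = -40$)
$H{\left(-9,\frac{1}{-16} \right)} S = \left(\frac{29}{3} + \frac{2}{3 \left(-16\right)}\right) \left(-40\right) = \left(\frac{29}{3} + \frac{2}{3} \left(- \frac{1}{16}\right)\right) \left(-40\right) = \left(\frac{29}{3} - \frac{1}{24}\right) \left(-40\right) = \frac{77}{8} \left(-40\right) = -385$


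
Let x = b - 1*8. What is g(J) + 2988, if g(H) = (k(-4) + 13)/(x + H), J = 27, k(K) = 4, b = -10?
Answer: 26909/9 ≈ 2989.9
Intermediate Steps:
x = -18 (x = -10 - 1*8 = -10 - 8 = -18)
g(H) = 17/(-18 + H) (g(H) = (4 + 13)/(-18 + H) = 17/(-18 + H))
g(J) + 2988 = 17/(-18 + 27) + 2988 = 17/9 + 2988 = 26909/9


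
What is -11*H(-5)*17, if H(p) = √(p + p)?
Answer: -187*I*√10 ≈ -591.35*I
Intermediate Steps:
H(p) = √2*√p (H(p) = √(2*p) = √2*√p)
-11*H(-5)*17 = -11*√2*√(-5)*17 = -11*√2*I*√5*17 = -11*I*√10*17 = -187*I*√10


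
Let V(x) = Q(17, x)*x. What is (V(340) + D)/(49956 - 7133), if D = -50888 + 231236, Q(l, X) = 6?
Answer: 182388/42823 ≈ 4.2591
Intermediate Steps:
D = 180348
V(x) = 6*x
(V(340) + D)/(49956 - 7133) = (6*340 + 180348)/(49956 - 7133) = (2040 + 180348)/42823 = 182388*(1/42823) = 182388/42823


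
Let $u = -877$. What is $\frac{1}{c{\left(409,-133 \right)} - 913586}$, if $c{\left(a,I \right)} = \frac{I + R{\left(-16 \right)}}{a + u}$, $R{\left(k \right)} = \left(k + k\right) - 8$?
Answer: $- \frac{468}{427558075} \approx -1.0946 \cdot 10^{-6}$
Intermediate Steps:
$R{\left(k \right)} = -8 + 2 k$ ($R{\left(k \right)} = 2 k - 8 = -8 + 2 k$)
$c{\left(a,I \right)} = \frac{-40 + I}{-877 + a}$ ($c{\left(a,I \right)} = \frac{I + \left(-8 + 2 \left(-16\right)\right)}{a - 877} = \frac{I - 40}{-877 + a} = \frac{-40 + I}{-877 + a}$)
$\frac{1}{c{\left(409,-133 \right)} - 913586} = \frac{1}{\frac{-40 - 133}{-877 + 409} - 913586} = \frac{1}{\frac{1}{-468} \left(-173\right) - 913586} = \frac{1}{\left(- \frac{1}{468}\right) \left(-173\right) - 913586} = \frac{1}{\frac{173}{468} - 913586} = \frac{1}{- \frac{427558075}{468}} = - \frac{468}{427558075}$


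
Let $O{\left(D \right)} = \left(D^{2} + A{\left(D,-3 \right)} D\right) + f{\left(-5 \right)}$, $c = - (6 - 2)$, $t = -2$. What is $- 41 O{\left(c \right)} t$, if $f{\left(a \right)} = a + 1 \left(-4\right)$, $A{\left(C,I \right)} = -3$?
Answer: $1558$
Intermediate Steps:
$f{\left(a \right)} = -4 + a$ ($f{\left(a \right)} = a - 4 = -4 + a$)
$c = -4$ ($c = \left(-1\right) 4 = -4$)
$O{\left(D \right)} = -9 + D^{2} - 3 D$ ($O{\left(D \right)} = \left(D^{2} - 3 D\right) - 9 = -9 + D^{2} - 3 D$)
$- 41 O{\left(c \right)} t = - 41 \left(-9 + \left(-4\right)^{2} - -12\right) \left(-2\right) = - 41 \left(-9 + 16 + 12\right) \left(-2\right) = \left(-41\right) 19 \left(-2\right) = \left(-779\right) \left(-2\right) = 1558$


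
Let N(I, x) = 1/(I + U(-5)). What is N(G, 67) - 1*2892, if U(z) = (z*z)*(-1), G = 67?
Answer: -121463/42 ≈ -2892.0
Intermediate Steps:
U(z) = -z**2 (U(z) = z**2*(-1) = -z**2)
N(I, x) = 1/(-25 + I) (N(I, x) = 1/(I - 1*(-5)**2) = 1/(I - 1*25) = 1/(I - 25) = 1/(-25 + I))
N(G, 67) - 1*2892 = 1/(-25 + 67) - 1*2892 = 1/42 - 2892 = -121463/42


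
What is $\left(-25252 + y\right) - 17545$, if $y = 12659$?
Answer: $-30138$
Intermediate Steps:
$\left(-25252 + y\right) - 17545 = \left(-25252 + 12659\right) - 17545 = -12593 - 17545 = -30138$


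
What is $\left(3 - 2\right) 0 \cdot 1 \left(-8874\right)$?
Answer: $0$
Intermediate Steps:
$\left(3 - 2\right) 0 \cdot 1 \left(-8874\right) = 1 \cdot 0 \cdot 1 \left(-8874\right) = 0 \cdot 1 \left(-8874\right) = 0 \left(-8874\right) = 0$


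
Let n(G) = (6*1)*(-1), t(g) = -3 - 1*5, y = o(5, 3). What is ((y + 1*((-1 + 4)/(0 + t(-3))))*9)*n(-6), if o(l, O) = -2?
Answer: 513/4 ≈ 128.25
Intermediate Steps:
y = -2
t(g) = -8 (t(g) = -3 - 5 = -8)
n(G) = -6 (n(G) = 6*(-1) = -6)
((y + 1*((-1 + 4)/(0 + t(-3))))*9)*n(-6) = ((-2 + 1*((-1 + 4)/(0 - 8)))*9)*(-6) = ((-2 + 1*(3/(-8)))*9)*(-6) = ((-2 + 1*(3*(-1/8)))*9)*(-6) = ((-2 + 1*(-3/8))*9)*(-6) = ((-2 - 3/8)*9)*(-6) = -19/8*9*(-6) = -171/8*(-6) = 513/4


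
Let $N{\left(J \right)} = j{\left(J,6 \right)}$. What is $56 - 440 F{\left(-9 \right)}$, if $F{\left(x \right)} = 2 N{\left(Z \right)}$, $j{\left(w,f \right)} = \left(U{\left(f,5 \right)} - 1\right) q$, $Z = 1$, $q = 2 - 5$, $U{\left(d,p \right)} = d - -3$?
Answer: $21176$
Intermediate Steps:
$U{\left(d,p \right)} = 3 + d$ ($U{\left(d,p \right)} = d + 3 = 3 + d$)
$q = -3$ ($q = 2 - 5 = -3$)
$j{\left(w,f \right)} = -6 - 3 f$ ($j{\left(w,f \right)} = \left(\left(3 + f\right) - 1\right) \left(-3\right) = \left(2 + f\right) \left(-3\right) = -6 - 3 f$)
$N{\left(J \right)} = -24$ ($N{\left(J \right)} = -6 - 18 = -24$)
$F{\left(x \right)} = -48$ ($F{\left(x \right)} = 2 \left(-24\right) = -48$)
$56 - 440 F{\left(-9 \right)} = 56 - -21120 = 56 + 21120 = 21176$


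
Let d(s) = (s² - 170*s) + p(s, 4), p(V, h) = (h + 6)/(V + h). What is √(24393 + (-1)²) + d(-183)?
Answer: 11563211/179 + √24394 ≈ 64755.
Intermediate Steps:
p(V, h) = (6 + h)/(V + h)
d(s) = s² - 170*s + 10/(4 + s) (d(s) = (s² - 170*s) + (6 + 4)/(s + 4) = (s² - 170*s) + 10/(4 + s) = s² - 170*s + 10/(4 + s))
√(24393 + (-1)²) + d(-183) = √(24393 + (-1)²) + (10 - 183*(-170 - 183)*(4 - 183))/(4 - 183) = √(24393 + 1) + (10 - 183*(-353)*(-179))/(-179) = √24394 - (10 - 11563221)/179 = √24394 - 1/179*(-11563211) = √24394 + 11563211/179 = 11563211/179 + √24394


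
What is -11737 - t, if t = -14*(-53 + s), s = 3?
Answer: -12437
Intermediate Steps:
t = 700 (t = -14*(-53 + 3) = -14*(-50) = 700)
-11737 - t = -11737 - 1*700 = -11737 - 700 = -12437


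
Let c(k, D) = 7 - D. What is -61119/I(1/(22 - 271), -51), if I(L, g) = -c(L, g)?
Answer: 61119/58 ≈ 1053.8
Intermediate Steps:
I(L, g) = -7 + g (I(L, g) = -(7 - g) = -7 + g)
-61119/I(1/(22 - 271), -51) = -61119/(-7 - 51) = -61119/(-58) = -61119*(-1/58) = 61119/58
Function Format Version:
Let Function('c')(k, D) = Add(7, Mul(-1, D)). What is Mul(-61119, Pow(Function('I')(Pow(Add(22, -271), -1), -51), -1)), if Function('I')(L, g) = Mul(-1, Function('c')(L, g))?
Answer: Rational(61119, 58) ≈ 1053.8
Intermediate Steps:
Function('I')(L, g) = Add(-7, g) (Function('I')(L, g) = Mul(-1, Add(7, Mul(-1, g))) = Add(-7, g))
Mul(-61119, Pow(Function('I')(Pow(Add(22, -271), -1), -51), -1)) = Mul(-61119, Pow(Add(-7, -51), -1)) = Mul(-61119, Pow(-58, -1)) = Mul(-61119, Rational(-1, 58)) = Rational(61119, 58)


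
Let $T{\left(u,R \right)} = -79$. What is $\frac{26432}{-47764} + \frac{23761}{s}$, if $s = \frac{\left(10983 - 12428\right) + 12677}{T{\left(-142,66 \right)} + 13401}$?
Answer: $\frac{1889889092233}{67060656} \approx 28182.0$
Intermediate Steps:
$s = \frac{5616}{6661}$ ($s = \frac{\left(10983 - 12428\right) + 12677}{-79 + 13401} = \frac{-1445 + 12677}{13322} = 11232 \cdot \frac{1}{13322} = \frac{5616}{6661} \approx 0.84312$)
$\frac{26432}{-47764} + \frac{23761}{s} = \frac{26432}{-47764} + \frac{23761}{\frac{5616}{6661}} = 26432 \left(- \frac{1}{47764}\right) + 23761 \cdot \frac{6661}{5616} = - \frac{6608}{11941} + \frac{158272021}{5616} = \frac{1889889092233}{67060656}$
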